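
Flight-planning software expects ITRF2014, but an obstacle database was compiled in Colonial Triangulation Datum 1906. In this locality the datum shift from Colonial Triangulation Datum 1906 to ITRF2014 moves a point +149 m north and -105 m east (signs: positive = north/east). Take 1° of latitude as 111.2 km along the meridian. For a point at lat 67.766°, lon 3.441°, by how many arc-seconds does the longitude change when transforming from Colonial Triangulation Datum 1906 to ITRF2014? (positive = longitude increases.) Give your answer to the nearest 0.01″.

At latitude 67.766°, cos φ = 0.378390.
1° of longitude at this latitude = 111.2 × cos φ = 42.08 km, so Δλ = -105.0 / 42077.0 = -0.0024954° = -8.984″.

Δλ = -8.98″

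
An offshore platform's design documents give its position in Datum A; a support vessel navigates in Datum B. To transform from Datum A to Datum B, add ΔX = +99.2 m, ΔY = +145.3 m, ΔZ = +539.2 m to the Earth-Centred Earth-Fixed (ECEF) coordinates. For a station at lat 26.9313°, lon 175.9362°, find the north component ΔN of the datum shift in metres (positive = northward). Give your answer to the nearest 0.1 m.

The local north axis is (−sin φ cos λ, −sin φ sin λ, cos φ), giving ΔN = 44.817 − 4.664 + 480.724 = 520.88 m.

ΔN = 520.9 m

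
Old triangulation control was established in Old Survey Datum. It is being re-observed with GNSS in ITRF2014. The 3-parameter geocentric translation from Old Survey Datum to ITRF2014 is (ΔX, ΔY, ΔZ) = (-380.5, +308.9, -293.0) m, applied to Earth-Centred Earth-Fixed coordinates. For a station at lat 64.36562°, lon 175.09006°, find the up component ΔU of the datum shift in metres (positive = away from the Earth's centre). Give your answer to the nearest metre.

ΔU = -89 m

The local up (radial) axis is (cos φ cos λ, cos φ sin λ, sin φ), giving ΔU = 164.010 + 11.438 − 264.161 = -88.71 m.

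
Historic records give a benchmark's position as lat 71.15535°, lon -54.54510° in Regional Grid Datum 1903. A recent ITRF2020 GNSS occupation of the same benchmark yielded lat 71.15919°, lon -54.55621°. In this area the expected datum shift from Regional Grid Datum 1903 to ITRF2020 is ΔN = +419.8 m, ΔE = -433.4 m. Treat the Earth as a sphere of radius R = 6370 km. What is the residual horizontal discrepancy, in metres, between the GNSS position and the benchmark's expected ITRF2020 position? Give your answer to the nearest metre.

35 m

Observed coordinate differences: Δφ = +0.00384°, Δλ = -0.01111°.
Converting to metres (1° lat = 111177 m, cos φ = 0.323003): observed ΔN = 426.9 m, observed ΔE = -399.0 m.
Subtracting the expected shift leaves a residual of 426.9 − (419.8) = 7.1 m north and -399.0 − (-433.4) = 34.4 m east.
Residual distance = √(7.1² + 34.4²) = 35.2 m.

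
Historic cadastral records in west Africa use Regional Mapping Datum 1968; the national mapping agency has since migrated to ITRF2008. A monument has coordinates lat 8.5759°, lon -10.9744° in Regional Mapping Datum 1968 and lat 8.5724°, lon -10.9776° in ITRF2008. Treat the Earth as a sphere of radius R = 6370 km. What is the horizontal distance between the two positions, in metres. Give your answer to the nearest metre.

Δφ = 8.5724° − 8.5759° = -0.0035°; Δλ = -10.9776° − -10.9744° = -0.0032°.
1° along a meridian = πR/180 = 111177 m.
ΔN = Δφ × 111177 = -389.1 m; ΔE = Δλ × 111177 × cos(8.5759°) = -0.0032 × 111177 × 0.988819 = -351.8 m.
Distance = √(ΔE² + ΔN²) = √((-351.8)² + (-389.1)²) = 524.6 m.

525 m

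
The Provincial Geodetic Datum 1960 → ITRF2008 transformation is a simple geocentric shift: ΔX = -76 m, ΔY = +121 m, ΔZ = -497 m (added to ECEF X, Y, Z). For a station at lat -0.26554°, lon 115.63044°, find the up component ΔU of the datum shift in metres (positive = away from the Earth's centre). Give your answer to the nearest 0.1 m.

The local up (radial) axis is (cos φ cos λ, cos φ sin λ, sin φ), giving ΔU = 32.875 + 109.093 + 2.303 = 144.27 m.

ΔU = 144.3 m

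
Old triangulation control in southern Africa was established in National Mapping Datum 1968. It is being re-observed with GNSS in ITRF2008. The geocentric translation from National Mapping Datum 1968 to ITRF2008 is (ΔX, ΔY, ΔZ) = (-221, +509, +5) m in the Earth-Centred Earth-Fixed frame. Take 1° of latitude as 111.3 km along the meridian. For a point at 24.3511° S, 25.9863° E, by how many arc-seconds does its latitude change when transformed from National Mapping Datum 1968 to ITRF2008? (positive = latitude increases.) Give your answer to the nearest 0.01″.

Δφ = 0.47″

sin φ = -0.412327, cos φ = 0.911036, sin λ = 0.438156, cos λ = 0.898899.
North component: ΔN = −sin φ cos λ·ΔX − sin φ sin λ·ΔY + cos φ·ΔZ = −(-0.412327)(0.898899)(-221) − (-0.412327)(0.438156)(509) + (0.911036)(5) = 14.60 m.
1° of latitude spans 111300 m, so Δφ = 14.60 / 111300 × 3600 = 0.472″.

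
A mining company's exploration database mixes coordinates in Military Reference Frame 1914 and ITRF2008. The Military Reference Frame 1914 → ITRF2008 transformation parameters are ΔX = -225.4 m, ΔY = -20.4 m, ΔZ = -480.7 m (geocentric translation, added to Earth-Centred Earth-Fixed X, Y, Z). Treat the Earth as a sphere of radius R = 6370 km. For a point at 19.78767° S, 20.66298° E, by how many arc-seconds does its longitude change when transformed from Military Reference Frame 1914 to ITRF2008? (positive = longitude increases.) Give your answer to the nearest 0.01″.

sin φ = -0.338535, cos φ = 0.940954, sin λ = 0.352870, cos λ = 0.935672.
East component: ΔE = −sin λ·ΔX + cos λ·ΔY = −(0.352870)(-225.4) + (0.935672)(-20.4) = 60.45 m.
1° of latitude spans πR/180 = 111177 m; at latitude φ, 1° of longitude spans that × cos φ = 104612.8 m, so Δλ = 60.45 / 104612.8 × 3600 = 2.080″.

Δλ = 2.08″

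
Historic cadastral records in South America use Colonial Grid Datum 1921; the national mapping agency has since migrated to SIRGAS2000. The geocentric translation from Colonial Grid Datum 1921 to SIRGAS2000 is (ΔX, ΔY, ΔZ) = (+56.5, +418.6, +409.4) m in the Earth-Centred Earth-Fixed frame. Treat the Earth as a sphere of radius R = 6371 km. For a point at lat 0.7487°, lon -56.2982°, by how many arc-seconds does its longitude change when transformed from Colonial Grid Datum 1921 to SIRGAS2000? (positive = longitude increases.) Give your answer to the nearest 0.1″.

Δλ = 9.0″

sin φ = 0.013067, cos φ = 0.999915, sin λ = -0.831937, cos λ = 0.554871.
East component: ΔE = −sin λ·ΔX + cos λ·ΔY = −(-0.831937)(56.5) + (0.554871)(418.6) = 279.27 m.
1° of latitude spans πR/180 = 111195 m; at latitude φ, 1° of longitude spans that × cos φ = 111185.4 m, so Δλ = 279.27 / 111185.4 × 3600 = 9.042″.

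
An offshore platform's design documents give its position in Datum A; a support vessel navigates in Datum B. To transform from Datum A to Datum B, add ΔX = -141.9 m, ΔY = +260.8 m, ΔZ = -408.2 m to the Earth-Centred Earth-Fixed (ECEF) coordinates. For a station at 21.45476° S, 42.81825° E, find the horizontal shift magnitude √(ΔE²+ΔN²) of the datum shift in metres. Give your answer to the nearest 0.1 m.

At φ = -21.45476°, λ = 42.81825°: sin φ = -0.365766, cos φ = 0.930707, sin λ = 0.679675, cos λ = 0.733513.
ΔE = −sin λ·ΔX + cos λ·ΔY = −(0.679675)·(-141.9) + (0.733513)·(260.8) = 287.75 m.
ΔN = −sin φ cos λ·ΔX − sin φ sin λ·ΔY + cos φ·ΔZ = −(-0.365766)(0.733513)(-141.9) − (-0.365766)(0.679675)(260.8) + (0.930707)(-408.2) = -353.15 m.
Horizontal magnitude = √(ΔE² + ΔN²) = √(287.75² + (-353.15)²) = 455.54 m.

455.5 m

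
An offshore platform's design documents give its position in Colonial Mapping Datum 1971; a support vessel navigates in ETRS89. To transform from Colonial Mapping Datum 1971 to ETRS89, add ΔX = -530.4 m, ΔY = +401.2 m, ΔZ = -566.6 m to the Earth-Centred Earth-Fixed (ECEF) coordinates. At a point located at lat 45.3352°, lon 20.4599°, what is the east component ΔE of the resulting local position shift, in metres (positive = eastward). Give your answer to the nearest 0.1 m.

ΔE = 561.3 m

The local east axis at (φ, λ) is (−sin λ, cos λ, 0), so ΔE = −sin(20.4599°)·(-530.4) + cos(20.4599°)·401.2 = 561.29 m.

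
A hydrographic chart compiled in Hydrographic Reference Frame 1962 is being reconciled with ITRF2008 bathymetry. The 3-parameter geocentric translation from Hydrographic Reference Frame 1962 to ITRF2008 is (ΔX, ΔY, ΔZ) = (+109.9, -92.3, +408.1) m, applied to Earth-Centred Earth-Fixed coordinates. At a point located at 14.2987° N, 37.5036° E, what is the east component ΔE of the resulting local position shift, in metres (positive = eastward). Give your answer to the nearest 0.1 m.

ΔE = -140.1 m

At φ = 14.2987°, λ = 37.5036°: sin φ = 0.246977, cos φ = 0.969021, sin λ = 0.608811, cos λ = 0.793315.
ΔE = −sin λ·ΔX + cos λ·ΔY = −(0.608811)·(109.9) + (0.793315)·(-92.3) = -140.13 m.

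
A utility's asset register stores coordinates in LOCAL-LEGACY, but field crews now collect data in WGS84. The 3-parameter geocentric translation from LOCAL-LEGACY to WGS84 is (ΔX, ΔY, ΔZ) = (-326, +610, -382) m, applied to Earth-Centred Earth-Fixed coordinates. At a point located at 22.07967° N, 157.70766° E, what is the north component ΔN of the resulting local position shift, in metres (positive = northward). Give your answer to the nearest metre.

At φ = 22.07967°, λ = 157.70766°: sin φ = 0.375895, cos φ = 0.926662, sin λ = 0.379332, cos λ = -0.925260.
ΔN = −sin φ cos λ·ΔX − sin φ sin λ·ΔY + cos φ·ΔZ = −(0.375895)(-0.925260)(-326) − (0.375895)(0.379332)(610) + (0.926662)(-382) = -554.35 m.

ΔN = -554 m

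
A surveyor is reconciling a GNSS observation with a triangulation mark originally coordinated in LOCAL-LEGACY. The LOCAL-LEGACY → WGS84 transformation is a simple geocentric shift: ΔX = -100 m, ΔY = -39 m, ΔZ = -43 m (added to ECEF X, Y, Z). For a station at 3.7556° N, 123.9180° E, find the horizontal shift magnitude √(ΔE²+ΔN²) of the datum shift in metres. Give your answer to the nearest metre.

At φ = 3.7556°, λ = 123.9180°: sin φ = 0.065501, cos φ = 0.997853, sin λ = 0.829837, cos λ = -0.558006.
ΔE = −sin λ·ΔX + cos λ·ΔY = −(0.829837)·(-100) + (-0.558006)·(-39) = 104.75 m.
ΔN = −sin φ cos λ·ΔX − sin φ sin λ·ΔY + cos φ·ΔZ = −(0.065501)(-0.558006)(-100) − (0.065501)(0.829837)(-39) + (0.997853)(-43) = -44.44 m.
Horizontal magnitude = √(ΔE² + ΔN²) = √(104.75² + (-44.44)²) = 113.78 m.

114 m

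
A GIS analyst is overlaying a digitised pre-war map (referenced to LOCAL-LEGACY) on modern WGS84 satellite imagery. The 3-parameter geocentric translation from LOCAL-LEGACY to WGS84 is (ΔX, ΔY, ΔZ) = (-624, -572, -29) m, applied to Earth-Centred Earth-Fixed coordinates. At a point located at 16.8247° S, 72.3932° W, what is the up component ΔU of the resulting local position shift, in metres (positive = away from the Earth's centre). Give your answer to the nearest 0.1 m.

The local up (radial) axis is (cos φ cos λ, cos φ sin λ, sin φ), giving ΔU = -180.670 + 521.867 + 8.394 = 349.59 m.

ΔU = 349.6 m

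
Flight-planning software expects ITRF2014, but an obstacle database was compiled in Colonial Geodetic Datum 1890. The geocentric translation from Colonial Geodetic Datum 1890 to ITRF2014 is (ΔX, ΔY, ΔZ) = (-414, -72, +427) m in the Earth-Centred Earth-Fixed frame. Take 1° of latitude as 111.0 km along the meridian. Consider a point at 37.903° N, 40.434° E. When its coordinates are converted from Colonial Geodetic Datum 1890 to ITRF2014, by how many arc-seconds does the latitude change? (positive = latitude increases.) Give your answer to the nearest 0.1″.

Δφ = 18.1″

sin φ = 0.614327, cos φ = 0.789052, sin λ = 0.648572, cos λ = 0.761154.
North component: ΔN = −sin φ cos λ·ΔX − sin φ sin λ·ΔY + cos φ·ΔZ = −(0.614327)(0.761154)(-414) − (0.614327)(0.648572)(-72) + (0.789052)(427) = 559.20 m.
1° of latitude spans 111000 m, so Δφ = 559.20 / 111000 × 3600 = 18.136″.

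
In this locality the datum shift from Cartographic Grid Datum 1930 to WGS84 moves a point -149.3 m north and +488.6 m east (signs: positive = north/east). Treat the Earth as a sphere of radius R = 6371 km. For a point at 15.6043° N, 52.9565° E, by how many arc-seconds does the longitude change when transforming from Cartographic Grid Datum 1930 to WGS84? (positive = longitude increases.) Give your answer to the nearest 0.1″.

Δλ = 16.4″

At latitude 15.6043°, cos φ = 0.963142.
One radian of longitude at latitude φ spans R cos φ, so Δλ = ΔE / (R cos φ) = 488.6 / (6371000 × 0.963142) = 7.9626e-05 rad = 16.424″.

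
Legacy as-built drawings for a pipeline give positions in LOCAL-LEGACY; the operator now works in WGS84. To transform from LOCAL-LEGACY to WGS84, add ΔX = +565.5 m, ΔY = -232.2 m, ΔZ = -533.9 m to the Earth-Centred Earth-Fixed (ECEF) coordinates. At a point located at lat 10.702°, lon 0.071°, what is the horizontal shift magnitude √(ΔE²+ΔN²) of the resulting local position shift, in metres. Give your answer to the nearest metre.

671 m

At φ = 10.702°, λ = 0.071°: sin φ = 0.185701, cos φ = 0.982606, sin λ = 0.001239, cos λ = 0.999999.
ΔE = −sin λ·ΔX + cos λ·ΔY = −(0.001239)·(565.5) + (0.999999)·(-232.2) = -232.90 m.
ΔN = −sin φ cos λ·ΔX − sin φ sin λ·ΔY + cos φ·ΔZ = −(0.185701)(0.999999)(565.5) − (0.185701)(0.001239)(-232.2) + (0.982606)(-533.9) = -629.57 m.
Horizontal magnitude = √(ΔE² + ΔN²) = √((-232.90)² + (-629.57)²) = 671.27 m.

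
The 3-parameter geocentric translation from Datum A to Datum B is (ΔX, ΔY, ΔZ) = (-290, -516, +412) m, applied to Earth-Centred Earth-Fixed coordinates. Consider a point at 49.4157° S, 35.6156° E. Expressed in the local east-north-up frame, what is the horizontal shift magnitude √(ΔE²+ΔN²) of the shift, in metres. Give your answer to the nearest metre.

The local east axis at (φ, λ) is (−sin λ, cos λ, 0), so ΔE = −sin(35.6156°)·(-290) + cos(35.6156°)·(-516) = -250.60 m.
The local north axis is (−sin φ cos λ, −sin φ sin λ, cos φ), giving ΔN = -179.043 − 228.207 + 268.033 = -139.22 m.
Horizontal magnitude = √(ΔE² + ΔN²) = √((-250.60)² + (-139.22)²) = 286.67 m.

287 m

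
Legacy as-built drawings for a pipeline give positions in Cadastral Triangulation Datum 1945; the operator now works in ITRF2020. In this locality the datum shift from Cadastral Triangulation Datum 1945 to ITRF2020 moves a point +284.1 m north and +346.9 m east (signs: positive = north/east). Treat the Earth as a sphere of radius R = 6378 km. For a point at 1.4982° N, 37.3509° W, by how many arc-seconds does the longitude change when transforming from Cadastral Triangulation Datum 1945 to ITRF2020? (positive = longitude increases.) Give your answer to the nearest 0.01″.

At latitude 1.4982°, cos φ = 0.999658.
One radian of longitude at latitude φ spans R cos φ, so Δλ = ΔE / (R cos φ) = 346.9 / (6378000 × 0.999658) = 5.4409e-05 rad = 11.223″.

Δλ = 11.22″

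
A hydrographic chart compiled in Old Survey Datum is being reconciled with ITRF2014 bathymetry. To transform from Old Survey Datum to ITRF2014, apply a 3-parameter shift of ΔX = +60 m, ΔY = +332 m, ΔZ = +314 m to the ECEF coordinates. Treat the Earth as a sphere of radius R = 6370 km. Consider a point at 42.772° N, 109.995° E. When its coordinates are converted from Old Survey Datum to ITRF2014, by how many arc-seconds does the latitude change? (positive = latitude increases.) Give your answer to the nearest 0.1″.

sin φ = 0.679083, cos φ = 0.734062, sin λ = 0.939722, cos λ = -0.341938.
North component: ΔN = −sin φ cos λ·ΔX − sin φ sin λ·ΔY + cos φ·ΔZ = −(0.679083)(-0.341938)(60) − (0.679083)(0.939722)(332) + (0.734062)(314) = 32.56 m.
1° of latitude spans πR/180 = 111177 m, so Δφ = 32.56 / 111177 × 3600 = 1.054″.

Δφ = 1.1″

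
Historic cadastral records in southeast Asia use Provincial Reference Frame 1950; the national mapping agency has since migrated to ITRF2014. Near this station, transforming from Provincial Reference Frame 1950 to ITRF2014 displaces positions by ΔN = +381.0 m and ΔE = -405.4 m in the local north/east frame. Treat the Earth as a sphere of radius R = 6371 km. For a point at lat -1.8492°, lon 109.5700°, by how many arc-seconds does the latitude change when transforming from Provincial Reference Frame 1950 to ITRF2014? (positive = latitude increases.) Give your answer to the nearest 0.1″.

Δφ = 12.3″

On a sphere of radius R, 1 rad of latitude = R, so Δφ = ΔN / R = 381.0 / 6371000 = 5.9802e-05 rad = 12.335″.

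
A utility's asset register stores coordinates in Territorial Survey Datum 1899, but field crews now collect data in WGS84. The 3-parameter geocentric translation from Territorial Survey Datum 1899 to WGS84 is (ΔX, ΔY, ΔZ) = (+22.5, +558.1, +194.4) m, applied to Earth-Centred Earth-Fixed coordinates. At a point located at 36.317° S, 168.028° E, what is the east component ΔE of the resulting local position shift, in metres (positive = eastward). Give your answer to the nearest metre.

ΔE = -551 m

The local east axis at (φ, λ) is (−sin λ, cos λ, 0), so ΔE = −sin(168.028°)·22.5 + cos(168.028°)·558.1 = -550.63 m.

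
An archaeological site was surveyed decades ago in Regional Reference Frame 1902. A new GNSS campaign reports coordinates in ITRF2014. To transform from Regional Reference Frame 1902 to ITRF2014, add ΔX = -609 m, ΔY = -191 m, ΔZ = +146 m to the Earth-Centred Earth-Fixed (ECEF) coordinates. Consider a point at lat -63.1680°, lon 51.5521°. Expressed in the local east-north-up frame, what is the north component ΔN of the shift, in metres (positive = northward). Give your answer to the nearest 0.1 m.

ΔN = -405.5 m

At φ = -63.1680°, λ = 51.5521°: sin φ = -0.892334, cos φ = 0.451376, sin λ = 0.783174, cos λ = 0.621803.
ΔN = −sin φ cos λ·ΔX − sin φ sin λ·ΔY + cos φ·ΔZ = −(-0.892334)(0.621803)(-609) − (-0.892334)(0.783174)(-191) + (0.451376)(146) = -405.49 m.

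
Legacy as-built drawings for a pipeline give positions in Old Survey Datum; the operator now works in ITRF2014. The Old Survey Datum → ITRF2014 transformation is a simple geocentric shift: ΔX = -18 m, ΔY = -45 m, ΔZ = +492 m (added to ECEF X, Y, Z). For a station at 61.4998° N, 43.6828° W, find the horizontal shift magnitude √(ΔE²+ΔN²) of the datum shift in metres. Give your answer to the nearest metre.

At φ = 61.4998°, λ = -43.6828°: sin φ = 0.878815, cos φ = 0.477162, sin λ = -0.690665, cos λ = 0.723175.
ΔE = −sin λ·ΔX + cos λ·ΔY = −(-0.690665)·(-18) + (0.723175)·(-45) = -44.97 m.
ΔN = −sin φ cos λ·ΔX − sin φ sin λ·ΔY + cos φ·ΔZ = −(0.878815)(0.723175)(-18) − (0.878815)(-0.690665)(-45) + (0.477162)(492) = 218.89 m.
Horizontal magnitude = √(ΔE² + ΔN²) = √((-44.97)² + 218.89²) = 223.46 m.

223 m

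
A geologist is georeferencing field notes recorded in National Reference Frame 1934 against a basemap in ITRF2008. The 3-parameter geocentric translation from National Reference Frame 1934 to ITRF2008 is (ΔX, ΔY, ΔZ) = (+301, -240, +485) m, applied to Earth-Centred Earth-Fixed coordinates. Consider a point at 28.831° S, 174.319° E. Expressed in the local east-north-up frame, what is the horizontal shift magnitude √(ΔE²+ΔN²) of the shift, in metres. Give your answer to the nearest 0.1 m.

The local east axis at (φ, λ) is (−sin λ, cos λ, 0), so ΔE = −sin(174.319°)·301 + cos(174.319°)·(-240) = 209.03 m.
The local north axis is (−sin φ cos λ, −sin φ sin λ, cos φ), giving ΔN = -144.438 − 11.457 + 424.882 = 268.99 m.
Horizontal magnitude = √(ΔE² + ΔN²) = √(209.03² + 268.99²) = 340.66 m.

340.7 m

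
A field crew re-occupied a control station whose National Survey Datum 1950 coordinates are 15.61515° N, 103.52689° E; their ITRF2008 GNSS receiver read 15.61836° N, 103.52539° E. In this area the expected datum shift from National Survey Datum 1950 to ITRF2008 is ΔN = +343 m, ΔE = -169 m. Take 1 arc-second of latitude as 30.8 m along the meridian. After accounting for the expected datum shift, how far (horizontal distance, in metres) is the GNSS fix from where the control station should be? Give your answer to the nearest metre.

16 m

Observed coordinate differences: Δφ = +0.00321°, Δλ = -0.00150°.
Converting to metres (1° lat = 110880 m, cos φ = 0.963091): observed ΔN = 355.9 m, observed ΔE = -160.2 m.
Subtracting the expected shift leaves a residual of 355.9 − (343) = 12.9 m north and -160.2 − (-169) = 8.8 m east.
Residual distance = √(12.9² + 8.8²) = 15.6 m.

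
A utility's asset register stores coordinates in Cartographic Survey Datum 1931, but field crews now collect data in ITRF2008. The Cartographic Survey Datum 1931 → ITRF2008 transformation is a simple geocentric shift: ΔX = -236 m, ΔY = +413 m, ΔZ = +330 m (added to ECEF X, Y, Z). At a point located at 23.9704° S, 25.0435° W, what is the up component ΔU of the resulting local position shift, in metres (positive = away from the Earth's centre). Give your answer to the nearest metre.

ΔU = -489 m

The local up (radial) axis is (cos φ cos λ, cos φ sin λ, sin φ), giving ΔU = -195.373 − 159.748 − 134.067 = -489.19 m.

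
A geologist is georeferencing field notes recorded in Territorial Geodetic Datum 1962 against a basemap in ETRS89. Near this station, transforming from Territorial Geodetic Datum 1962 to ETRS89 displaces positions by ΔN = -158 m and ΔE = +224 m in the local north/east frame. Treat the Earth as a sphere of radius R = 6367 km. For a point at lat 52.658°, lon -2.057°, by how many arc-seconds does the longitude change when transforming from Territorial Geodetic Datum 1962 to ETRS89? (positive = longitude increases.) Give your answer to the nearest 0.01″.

Δλ = 11.96″

At latitude 52.658°, cos φ = 0.606571.
One radian of longitude at latitude φ spans R cos φ, so Δλ = ΔE / (R cos φ) = 224.0 / (6367000 × 0.606571) = 5.8000e-05 rad = 11.963″.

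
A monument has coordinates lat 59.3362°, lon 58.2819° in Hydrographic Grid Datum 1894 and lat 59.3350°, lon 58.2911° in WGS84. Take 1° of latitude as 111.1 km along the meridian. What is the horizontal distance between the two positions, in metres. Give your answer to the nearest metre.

538 m

Δφ = 59.3350° − 59.3362° = -0.0012°; Δλ = 58.2911° − 58.2819° = +0.0092°.
ΔN = Δφ × 111100 = -133.3 m; ΔE = Δλ × 111100 × cos(59.3362°) = +0.0092 × 111100 × 0.510000 = 521.3 m.
Distance = √(ΔE² + ΔN²) = √(521.3² + (-133.3)²) = 538.1 m.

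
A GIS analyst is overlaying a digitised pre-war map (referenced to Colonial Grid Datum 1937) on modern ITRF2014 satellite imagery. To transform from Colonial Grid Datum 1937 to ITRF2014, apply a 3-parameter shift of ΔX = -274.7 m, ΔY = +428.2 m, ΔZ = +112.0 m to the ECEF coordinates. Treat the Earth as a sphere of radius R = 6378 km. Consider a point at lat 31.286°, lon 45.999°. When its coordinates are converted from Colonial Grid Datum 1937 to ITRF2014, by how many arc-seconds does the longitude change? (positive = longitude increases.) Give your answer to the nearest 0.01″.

sin φ = 0.519310, cos φ = 0.854586, sin λ = 0.719328, cos λ = 0.694671.
East component: ΔE = −sin λ·ΔX + cos λ·ΔY = −(0.719328)(-274.7) + (0.694671)(428.2) = 495.06 m.
1° of latitude spans πR/180 = 111317 m; at latitude φ, 1° of longitude spans that × cos φ = 95130.0 m, so Δλ = 495.06 / 95130.0 × 3600 = 18.734″.

Δλ = 18.73″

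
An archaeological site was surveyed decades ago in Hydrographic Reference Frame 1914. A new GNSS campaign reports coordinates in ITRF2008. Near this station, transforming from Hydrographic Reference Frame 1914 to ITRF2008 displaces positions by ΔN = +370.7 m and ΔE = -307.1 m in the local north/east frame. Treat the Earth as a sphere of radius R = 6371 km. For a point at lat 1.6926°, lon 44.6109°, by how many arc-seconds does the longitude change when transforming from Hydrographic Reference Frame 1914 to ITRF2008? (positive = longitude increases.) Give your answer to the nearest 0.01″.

Δλ = -9.95″

At latitude 1.6926°, cos φ = 0.999564.
One radian of longitude at latitude φ spans R cos φ, so Δλ = ΔE / (R cos φ) = -307.1 / (6371000 × 0.999564) = -4.8224e-05 rad = -9.947″.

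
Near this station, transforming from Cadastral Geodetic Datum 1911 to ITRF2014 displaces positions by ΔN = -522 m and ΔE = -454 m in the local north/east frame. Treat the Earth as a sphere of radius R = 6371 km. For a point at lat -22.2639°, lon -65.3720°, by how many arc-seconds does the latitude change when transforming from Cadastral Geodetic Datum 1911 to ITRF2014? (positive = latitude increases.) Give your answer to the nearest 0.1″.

Δφ = -16.9″

On a sphere of radius R, 1 rad of latitude = R, so Δφ = ΔN / R = -522.0 / 6371000 = -8.1934e-05 rad = -16.900″.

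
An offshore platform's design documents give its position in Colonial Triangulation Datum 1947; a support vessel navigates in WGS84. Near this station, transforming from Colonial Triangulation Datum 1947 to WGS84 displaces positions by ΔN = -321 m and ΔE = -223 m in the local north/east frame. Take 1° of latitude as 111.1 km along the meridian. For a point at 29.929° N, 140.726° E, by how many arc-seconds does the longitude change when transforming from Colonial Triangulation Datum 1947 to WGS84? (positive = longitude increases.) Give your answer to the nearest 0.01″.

At latitude 29.929°, cos φ = 0.866644.
1° of longitude at this latitude = 111.1 × cos φ = 96.28 km, so Δλ = -223.0 / 96284.2 = -0.0023161° = -8.338″.

Δλ = -8.34″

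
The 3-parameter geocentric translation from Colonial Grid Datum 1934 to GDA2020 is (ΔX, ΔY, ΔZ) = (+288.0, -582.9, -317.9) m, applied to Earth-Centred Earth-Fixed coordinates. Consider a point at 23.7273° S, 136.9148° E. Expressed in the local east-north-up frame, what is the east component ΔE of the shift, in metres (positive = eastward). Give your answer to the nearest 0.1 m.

The local east axis at (φ, λ) is (−sin λ, cos λ, 0), so ΔE = −sin(136.9148°)·288.0 + cos(136.9148°)·(-582.9) = 228.99 m.

ΔE = 229.0 m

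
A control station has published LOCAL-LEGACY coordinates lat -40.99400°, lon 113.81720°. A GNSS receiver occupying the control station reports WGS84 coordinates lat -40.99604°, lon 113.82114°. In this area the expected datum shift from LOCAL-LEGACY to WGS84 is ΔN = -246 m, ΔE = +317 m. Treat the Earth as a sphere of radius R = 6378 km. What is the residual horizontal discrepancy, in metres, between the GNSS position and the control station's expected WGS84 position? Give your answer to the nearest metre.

Observed coordinate differences: Δφ = -0.00204°, Δλ = +0.00394°.
Converting to metres (1° lat = 111317 m, cos φ = 0.754778): observed ΔN = -227.1 m, observed ΔE = 331.0 m.
Subtracting the expected shift leaves a residual of -227.1 − (-246) = 18.9 m north and 331.0 − (317) = 14.0 m east.
Residual distance = √(18.9² + 14.0²) = 23.6 m.

24 m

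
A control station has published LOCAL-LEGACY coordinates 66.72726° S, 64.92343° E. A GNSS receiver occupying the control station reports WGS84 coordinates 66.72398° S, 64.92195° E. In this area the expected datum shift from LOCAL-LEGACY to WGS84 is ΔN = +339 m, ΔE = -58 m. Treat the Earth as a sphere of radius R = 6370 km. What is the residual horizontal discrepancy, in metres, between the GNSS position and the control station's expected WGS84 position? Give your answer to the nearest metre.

27 m

Observed coordinate differences: Δφ = +0.00328°, Δλ = -0.00148°.
Converting to metres (1° lat = 111177 m, cos φ = 0.395108): observed ΔN = 364.7 m, observed ΔE = -65.0 m.
Subtracting the expected shift leaves a residual of 364.7 − (339) = 25.7 m north and -65.0 − (-58) = -7.0 m east.
Residual distance = √(25.7² + (-7.0)²) = 26.6 m.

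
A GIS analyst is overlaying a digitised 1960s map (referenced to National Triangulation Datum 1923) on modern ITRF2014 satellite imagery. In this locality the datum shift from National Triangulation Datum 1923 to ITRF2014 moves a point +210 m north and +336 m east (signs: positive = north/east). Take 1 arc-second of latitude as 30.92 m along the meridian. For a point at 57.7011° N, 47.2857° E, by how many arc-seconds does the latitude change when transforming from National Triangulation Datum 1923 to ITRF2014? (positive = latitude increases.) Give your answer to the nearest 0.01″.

1″ of latitude = 30.92 m, so Δφ = 210.0 / 30.92 = 6.792″.

Δφ = 6.79″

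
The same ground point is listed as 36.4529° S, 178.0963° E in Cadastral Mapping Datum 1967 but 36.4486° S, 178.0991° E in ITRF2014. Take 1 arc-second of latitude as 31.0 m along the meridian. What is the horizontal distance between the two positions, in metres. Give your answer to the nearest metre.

542 m

Δφ = -36.4486° − -36.4529° = +0.0043°; Δλ = 178.0991° − 178.0963° = +0.0028°.
1° of latitude = 3600 × 31.00 = 111600 m.
ΔN = Δφ × 111600 = 479.9 m; ΔE = Δλ × 111600 × cos(-36.4529°) = +0.0028 × 111600 × 0.804346 = 251.3 m.
Distance = √(ΔE² + ΔN²) = √(251.3² + 479.9²) = 541.7 m.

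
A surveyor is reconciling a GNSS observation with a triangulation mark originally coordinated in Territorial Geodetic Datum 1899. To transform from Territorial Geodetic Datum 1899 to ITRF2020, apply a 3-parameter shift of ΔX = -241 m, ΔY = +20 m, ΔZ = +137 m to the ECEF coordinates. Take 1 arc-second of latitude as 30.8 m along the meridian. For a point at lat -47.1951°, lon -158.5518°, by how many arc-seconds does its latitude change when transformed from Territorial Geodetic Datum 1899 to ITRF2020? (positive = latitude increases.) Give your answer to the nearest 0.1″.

sin φ = -0.733672, cos φ = 0.679504, sin λ = -0.365660, cos λ = -0.930749.
North component: ΔN = −sin φ cos λ·ΔX − sin φ sin λ·ΔY + cos φ·ΔZ = −(-0.733672)(-0.930749)(-241) − (-0.733672)(-0.365660)(20) + (0.679504)(137) = 252.30 m.
1° of latitude spans 3600 × 30.80 = 110880 m, so Δφ = 252.30 / 110880 × 3600 = 8.191″.

Δφ = 8.2″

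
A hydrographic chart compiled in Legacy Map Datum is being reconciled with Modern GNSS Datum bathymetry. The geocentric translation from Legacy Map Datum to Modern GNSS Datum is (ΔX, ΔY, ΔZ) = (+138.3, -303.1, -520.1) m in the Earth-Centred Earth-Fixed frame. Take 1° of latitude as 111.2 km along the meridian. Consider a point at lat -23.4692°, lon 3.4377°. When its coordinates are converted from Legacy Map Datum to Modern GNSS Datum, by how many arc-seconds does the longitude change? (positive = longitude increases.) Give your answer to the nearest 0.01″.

Δλ = -10.97″

sin φ = -0.398256, cos φ = 0.917274, sin λ = 0.059963, cos λ = 0.998201.
East component: ΔE = −sin λ·ΔX + cos λ·ΔY = −(0.059963)(138.3) + (0.998201)(-303.1) = -310.85 m.
1° of latitude spans 111200 m; at latitude φ, 1° of longitude spans that × cos φ = 102000.9 m, so Δλ = -310.85 / 102000.9 × 3600 = -10.971″.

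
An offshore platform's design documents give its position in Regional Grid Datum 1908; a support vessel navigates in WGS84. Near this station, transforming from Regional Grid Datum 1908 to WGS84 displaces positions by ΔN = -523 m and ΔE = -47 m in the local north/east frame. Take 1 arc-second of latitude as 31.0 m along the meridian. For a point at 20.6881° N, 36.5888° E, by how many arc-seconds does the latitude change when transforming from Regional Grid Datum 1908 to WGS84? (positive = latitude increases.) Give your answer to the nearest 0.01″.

Δφ = -16.87″

1″ of latitude = 31.00 m, so Δφ = -523.0 / 31.00 = -16.871″.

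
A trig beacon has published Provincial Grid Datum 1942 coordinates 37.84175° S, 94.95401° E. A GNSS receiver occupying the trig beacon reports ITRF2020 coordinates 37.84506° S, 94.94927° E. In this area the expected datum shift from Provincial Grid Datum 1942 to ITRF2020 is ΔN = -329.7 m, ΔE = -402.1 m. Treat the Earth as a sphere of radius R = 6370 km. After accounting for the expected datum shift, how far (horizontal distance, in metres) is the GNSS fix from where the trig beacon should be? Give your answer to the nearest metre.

Observed coordinate differences: Δφ = -0.00331°, Δλ = -0.00474°.
Converting to metres (1° lat = 111177 m, cos φ = 0.789708): observed ΔN = -368.0 m, observed ΔE = -416.2 m.
Subtracting the expected shift leaves a residual of -368.0 − (-329.7) = -38.3 m north and -416.2 − (-402.1) = -14.1 m east.
Residual distance = √((-38.3)² + (-14.1)²) = 40.8 m.

41 m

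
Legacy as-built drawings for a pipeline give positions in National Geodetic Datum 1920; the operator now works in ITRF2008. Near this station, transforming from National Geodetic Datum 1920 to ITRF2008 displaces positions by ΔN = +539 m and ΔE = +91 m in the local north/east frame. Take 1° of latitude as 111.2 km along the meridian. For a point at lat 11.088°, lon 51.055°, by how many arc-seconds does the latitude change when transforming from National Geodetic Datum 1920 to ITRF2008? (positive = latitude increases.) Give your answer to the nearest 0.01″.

1° of latitude = 111.2 km, so Δφ = 539.0 / 111200 = 0.0048471° = 17.450″.

Δφ = 17.45″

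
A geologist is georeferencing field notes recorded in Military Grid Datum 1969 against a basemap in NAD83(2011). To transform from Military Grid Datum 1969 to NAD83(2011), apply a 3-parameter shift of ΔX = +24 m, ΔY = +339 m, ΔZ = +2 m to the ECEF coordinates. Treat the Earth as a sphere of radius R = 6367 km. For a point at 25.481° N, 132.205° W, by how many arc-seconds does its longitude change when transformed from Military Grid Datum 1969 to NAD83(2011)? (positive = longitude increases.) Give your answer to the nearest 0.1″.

Δλ = -7.5″

sin φ = 0.430212, cos φ = 0.902728, sin λ = -0.740746, cos λ = -0.671785.
East component: ΔE = −sin λ·ΔX + cos λ·ΔY = −(-0.740746)(24) + (-0.671785)(339) = -209.96 m.
1° of latitude spans πR/180 = 111125 m; at latitude φ, 1° of longitude spans that × cos φ = 100315.8 m, so Δλ = -209.96 / 100315.8 × 3600 = -7.535″.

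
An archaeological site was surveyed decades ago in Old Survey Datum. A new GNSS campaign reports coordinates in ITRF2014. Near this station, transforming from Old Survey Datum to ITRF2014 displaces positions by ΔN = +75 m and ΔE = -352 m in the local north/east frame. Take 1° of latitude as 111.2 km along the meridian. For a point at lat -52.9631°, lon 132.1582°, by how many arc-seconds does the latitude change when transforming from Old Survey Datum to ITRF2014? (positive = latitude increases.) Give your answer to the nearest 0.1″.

1° of latitude = 111.2 km, so Δφ = 75.0 / 111200 = 0.0006745° = 2.428″.

Δφ = 2.4″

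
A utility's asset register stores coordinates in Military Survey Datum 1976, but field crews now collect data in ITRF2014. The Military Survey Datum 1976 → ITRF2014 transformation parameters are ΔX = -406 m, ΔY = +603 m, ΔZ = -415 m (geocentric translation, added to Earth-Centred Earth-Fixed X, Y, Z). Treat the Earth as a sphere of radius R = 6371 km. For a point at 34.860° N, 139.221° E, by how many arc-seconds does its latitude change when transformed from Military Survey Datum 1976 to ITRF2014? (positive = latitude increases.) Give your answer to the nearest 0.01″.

Δφ = -24.00″

sin φ = 0.571573, cos φ = 0.820551, sin λ = 0.653143, cos λ = -0.757234.
North component: ΔN = −sin φ cos λ·ΔX − sin φ sin λ·ΔY + cos φ·ΔZ = −(0.571573)(-0.757234)(-406) − (0.571573)(0.653143)(603) + (0.820551)(-415) = -741.36 m.
1° of latitude spans πR/180 = 111195 m, so Δφ = -741.36 / 111195 × 3600 = -24.002″.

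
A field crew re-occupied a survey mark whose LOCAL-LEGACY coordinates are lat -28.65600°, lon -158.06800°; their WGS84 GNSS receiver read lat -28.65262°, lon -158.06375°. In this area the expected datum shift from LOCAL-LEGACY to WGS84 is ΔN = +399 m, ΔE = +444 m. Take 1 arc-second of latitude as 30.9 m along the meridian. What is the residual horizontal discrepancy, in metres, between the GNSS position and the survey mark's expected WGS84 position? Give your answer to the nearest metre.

37 m

Observed coordinate differences: Δφ = +0.00338°, Δλ = +0.00425°.
Converting to metres (1° lat = 111240 m, cos φ = 0.877515): observed ΔN = 376.0 m, observed ΔE = 414.9 m.
Subtracting the expected shift leaves a residual of 376.0 − (399) = -23.0 m north and 414.9 − (444) = -29.1 m east.
Residual distance = √((-23.0)² + (-29.1)²) = 37.1 m.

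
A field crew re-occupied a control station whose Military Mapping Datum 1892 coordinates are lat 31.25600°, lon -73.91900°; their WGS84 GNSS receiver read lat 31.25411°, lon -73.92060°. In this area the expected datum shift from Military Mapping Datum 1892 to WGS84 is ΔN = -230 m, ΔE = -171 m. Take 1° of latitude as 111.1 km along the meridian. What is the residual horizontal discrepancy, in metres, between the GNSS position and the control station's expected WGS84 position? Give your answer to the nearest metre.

Observed coordinate differences: Δφ = -0.00189°, Δλ = -0.00160°.
Converting to metres (1° lat = 111100 m, cos φ = 0.854858): observed ΔN = -210.0 m, observed ΔE = -152.0 m.
Subtracting the expected shift leaves a residual of -210.0 − (-230) = 20.0 m north and -152.0 − (-171) = 19.0 m east.
Residual distance = √(20.0² + 19.0²) = 27.6 m.

28 m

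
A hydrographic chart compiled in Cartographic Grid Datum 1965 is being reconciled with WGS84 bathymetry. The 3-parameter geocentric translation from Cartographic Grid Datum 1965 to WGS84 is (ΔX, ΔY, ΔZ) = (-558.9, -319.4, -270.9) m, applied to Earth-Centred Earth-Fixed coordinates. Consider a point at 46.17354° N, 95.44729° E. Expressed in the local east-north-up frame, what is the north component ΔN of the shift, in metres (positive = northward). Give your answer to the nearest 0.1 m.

ΔN = 3.5 m

At φ = 46.17354°, λ = 95.44729°: sin φ = 0.721441, cos φ = 0.692476, sin λ = 0.995484, cos λ = -0.094930.
ΔN = −sin φ cos λ·ΔX − sin φ sin λ·ΔY + cos φ·ΔZ = −(0.721441)(-0.094930)(-558.9) − (0.721441)(0.995484)(-319.4) + (0.692476)(-270.9) = 3.52 m.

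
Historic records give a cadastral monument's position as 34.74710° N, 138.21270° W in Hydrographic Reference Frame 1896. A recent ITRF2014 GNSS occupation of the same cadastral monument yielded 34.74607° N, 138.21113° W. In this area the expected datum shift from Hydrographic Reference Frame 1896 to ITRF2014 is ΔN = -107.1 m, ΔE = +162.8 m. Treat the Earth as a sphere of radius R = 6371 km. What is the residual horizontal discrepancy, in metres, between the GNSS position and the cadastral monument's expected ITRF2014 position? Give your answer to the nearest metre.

Observed coordinate differences: Δφ = -0.00103°, Δλ = +0.00157°.
Converting to metres (1° lat = 111195 m, cos φ = 0.821676): observed ΔN = -114.5 m, observed ΔE = 143.4 m.
Subtracting the expected shift leaves a residual of -114.5 − (-107.1) = -7.4 m north and 143.4 − (162.8) = -19.4 m east.
Residual distance = √((-7.4)² + (-19.4)²) = 20.7 m.

21 m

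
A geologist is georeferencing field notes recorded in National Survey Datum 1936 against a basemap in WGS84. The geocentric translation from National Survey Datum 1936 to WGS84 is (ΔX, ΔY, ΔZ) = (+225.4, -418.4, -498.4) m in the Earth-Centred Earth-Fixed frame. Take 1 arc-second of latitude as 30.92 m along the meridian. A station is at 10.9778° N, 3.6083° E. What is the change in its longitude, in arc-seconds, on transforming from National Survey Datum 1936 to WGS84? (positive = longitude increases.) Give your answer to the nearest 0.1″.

Δλ = -14.2″

sin φ = 0.190429, cos φ = 0.981701, sin λ = 0.062935, cos λ = 0.998018.
East component: ΔE = −sin λ·ΔX + cos λ·ΔY = −(0.062935)(225.4) + (0.998018)(-418.4) = -431.76 m.
1° of latitude spans 3600 × 30.92 = 111312 m; at latitude φ, 1° of longitude spans that × cos φ = 109275.1 m, so Δλ = -431.76 / 109275.1 × 3600 = -14.224″.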